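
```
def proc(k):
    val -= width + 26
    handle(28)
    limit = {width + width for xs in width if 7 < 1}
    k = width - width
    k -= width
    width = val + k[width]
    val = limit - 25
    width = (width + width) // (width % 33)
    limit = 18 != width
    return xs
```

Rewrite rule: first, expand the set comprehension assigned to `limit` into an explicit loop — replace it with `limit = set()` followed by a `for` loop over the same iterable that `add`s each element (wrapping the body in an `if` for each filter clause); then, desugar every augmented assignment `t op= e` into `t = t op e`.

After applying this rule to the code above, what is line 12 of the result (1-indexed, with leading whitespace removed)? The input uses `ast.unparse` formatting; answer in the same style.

Transformed code:
def proc(k):
    val = val - (width + 26)
    handle(28)
    limit = set()
    for xs in width:
        if 7 < 1:
            limit.add(width + width)
    k = width - width
    k = k - width
    width = val + k[width]
    val = limit - 25
    width = (width + width) // (width % 33)
    limit = 18 != width
    return xs

width = (width + width) // (width % 33)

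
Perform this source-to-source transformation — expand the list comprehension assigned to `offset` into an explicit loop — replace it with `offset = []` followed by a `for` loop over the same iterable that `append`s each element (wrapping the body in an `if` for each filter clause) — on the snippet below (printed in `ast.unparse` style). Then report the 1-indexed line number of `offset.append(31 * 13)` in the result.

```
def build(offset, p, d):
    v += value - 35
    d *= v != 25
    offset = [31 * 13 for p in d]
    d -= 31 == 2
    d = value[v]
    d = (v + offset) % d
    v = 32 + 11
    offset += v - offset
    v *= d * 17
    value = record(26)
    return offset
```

Transformed code:
def build(offset, p, d):
    v += value - 35
    d *= v != 25
    offset = []
    for p in d:
        offset.append(31 * 13)
    d -= 31 == 2
    d = value[v]
    d = (v + offset) % d
    v = 32 + 11
    offset += v - offset
    v *= d * 17
    value = record(26)
    return offset

6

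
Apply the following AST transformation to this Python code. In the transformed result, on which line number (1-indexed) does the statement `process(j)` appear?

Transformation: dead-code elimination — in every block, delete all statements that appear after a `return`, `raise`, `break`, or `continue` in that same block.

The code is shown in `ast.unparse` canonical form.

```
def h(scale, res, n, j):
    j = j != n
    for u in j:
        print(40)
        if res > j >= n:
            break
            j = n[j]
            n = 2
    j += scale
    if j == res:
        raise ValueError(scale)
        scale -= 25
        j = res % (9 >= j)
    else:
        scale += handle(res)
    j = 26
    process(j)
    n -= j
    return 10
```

Transformed code:
def h(scale, res, n, j):
    j = j != n
    for u in j:
        print(40)
        if res > j >= n:
            break
    j += scale
    if j == res:
        raise ValueError(scale)
    else:
        scale += handle(res)
    j = 26
    process(j)
    n -= j
    return 10

13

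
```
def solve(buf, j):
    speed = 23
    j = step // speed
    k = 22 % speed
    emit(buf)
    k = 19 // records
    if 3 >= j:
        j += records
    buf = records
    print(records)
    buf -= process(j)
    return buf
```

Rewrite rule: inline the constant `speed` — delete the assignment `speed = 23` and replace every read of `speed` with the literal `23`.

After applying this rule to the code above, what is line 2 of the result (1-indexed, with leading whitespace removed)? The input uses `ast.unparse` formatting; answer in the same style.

Transformed code:
def solve(buf, j):
    j = step // 23
    k = 22 % 23
    emit(buf)
    k = 19 // records
    if 3 >= j:
        j += records
    buf = records
    print(records)
    buf -= process(j)
    return buf

j = step // 23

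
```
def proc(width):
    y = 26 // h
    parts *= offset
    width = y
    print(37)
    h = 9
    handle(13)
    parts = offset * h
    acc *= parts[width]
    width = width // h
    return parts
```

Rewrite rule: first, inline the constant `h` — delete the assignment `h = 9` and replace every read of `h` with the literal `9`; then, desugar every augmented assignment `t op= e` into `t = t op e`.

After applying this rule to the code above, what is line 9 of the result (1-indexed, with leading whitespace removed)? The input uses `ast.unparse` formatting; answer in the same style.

Transformed code:
def proc(width):
    y = 26 // 9
    parts = parts * offset
    width = y
    print(37)
    handle(13)
    parts = offset * 9
    acc = acc * parts[width]
    width = width // 9
    return parts

width = width // 9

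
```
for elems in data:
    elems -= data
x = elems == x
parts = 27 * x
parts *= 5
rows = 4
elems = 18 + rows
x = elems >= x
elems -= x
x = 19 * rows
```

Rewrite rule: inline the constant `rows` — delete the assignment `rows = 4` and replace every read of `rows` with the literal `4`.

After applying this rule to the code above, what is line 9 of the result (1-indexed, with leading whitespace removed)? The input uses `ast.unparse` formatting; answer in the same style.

Transformed code:
for elems in data:
    elems -= data
x = elems == x
parts = 27 * x
parts *= 5
elems = 18 + 4
x = elems >= x
elems -= x
x = 19 * 4

x = 19 * 4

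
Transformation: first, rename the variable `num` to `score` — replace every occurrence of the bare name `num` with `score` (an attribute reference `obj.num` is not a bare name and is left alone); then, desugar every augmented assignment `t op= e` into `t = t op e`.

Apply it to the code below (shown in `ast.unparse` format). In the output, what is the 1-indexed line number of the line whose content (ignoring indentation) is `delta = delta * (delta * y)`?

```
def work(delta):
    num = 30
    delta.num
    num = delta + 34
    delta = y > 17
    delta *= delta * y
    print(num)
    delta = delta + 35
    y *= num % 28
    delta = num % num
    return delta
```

6

Transformed code:
def work(delta):
    score = 30
    delta.num
    score = delta + 34
    delta = y > 17
    delta = delta * (delta * y)
    print(score)
    delta = delta + 35
    y = y * (score % 28)
    delta = score % score
    return delta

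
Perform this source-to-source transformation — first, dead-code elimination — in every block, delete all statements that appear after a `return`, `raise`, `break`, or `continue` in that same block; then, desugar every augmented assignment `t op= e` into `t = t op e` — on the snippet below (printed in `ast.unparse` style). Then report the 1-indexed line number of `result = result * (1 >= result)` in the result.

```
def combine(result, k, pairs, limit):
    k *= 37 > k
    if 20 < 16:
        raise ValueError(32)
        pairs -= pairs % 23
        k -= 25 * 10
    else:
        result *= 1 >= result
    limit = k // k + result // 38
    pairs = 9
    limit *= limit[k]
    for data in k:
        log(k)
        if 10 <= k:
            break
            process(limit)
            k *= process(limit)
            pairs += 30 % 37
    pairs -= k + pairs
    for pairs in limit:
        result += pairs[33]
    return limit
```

6

Transformed code:
def combine(result, k, pairs, limit):
    k = k * (37 > k)
    if 20 < 16:
        raise ValueError(32)
    else:
        result = result * (1 >= result)
    limit = k // k + result // 38
    pairs = 9
    limit = limit * limit[k]
    for data in k:
        log(k)
        if 10 <= k:
            break
    pairs = pairs - (k + pairs)
    for pairs in limit:
        result = result + pairs[33]
    return limit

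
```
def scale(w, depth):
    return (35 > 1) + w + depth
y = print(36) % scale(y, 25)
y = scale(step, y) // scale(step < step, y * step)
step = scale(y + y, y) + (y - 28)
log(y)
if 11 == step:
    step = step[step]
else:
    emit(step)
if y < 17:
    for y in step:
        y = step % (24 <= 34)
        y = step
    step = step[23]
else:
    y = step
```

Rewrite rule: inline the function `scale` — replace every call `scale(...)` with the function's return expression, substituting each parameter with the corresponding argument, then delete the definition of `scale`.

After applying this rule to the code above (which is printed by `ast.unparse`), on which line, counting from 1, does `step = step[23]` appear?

13

Transformed code:
y = print(36) % ((35 > 1) + y + 25)
y = ((35 > 1) + step + y) // ((35 > 1) + (step < step) + y * step)
step = (35 > 1) + (y + y) + y + (y - 28)
log(y)
if 11 == step:
    step = step[step]
else:
    emit(step)
if y < 17:
    for y in step:
        y = step % (24 <= 34)
        y = step
    step = step[23]
else:
    y = step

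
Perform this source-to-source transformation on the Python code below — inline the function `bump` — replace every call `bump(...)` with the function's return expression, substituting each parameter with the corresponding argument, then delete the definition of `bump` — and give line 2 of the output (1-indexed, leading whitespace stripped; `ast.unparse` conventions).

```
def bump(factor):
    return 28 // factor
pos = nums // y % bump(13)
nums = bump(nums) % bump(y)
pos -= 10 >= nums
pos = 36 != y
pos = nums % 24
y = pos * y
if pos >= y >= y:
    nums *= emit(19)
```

nums = 28 // nums % (28 // y)

Transformed code:
pos = nums // y % (28 // 13)
nums = 28 // nums % (28 // y)
pos -= 10 >= nums
pos = 36 != y
pos = nums % 24
y = pos * y
if pos >= y >= y:
    nums *= emit(19)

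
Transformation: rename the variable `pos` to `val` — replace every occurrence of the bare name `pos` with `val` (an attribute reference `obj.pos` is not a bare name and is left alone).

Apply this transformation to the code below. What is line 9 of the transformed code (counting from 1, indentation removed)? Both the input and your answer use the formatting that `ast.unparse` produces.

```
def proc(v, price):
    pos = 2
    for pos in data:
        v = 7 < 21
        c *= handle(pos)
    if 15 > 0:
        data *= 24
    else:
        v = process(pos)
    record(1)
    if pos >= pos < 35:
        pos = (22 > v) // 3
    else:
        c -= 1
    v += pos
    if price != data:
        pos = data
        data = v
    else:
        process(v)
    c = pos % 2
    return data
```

Transformed code:
def proc(v, price):
    val = 2
    for val in data:
        v = 7 < 21
        c *= handle(val)
    if 15 > 0:
        data *= 24
    else:
        v = process(val)
    record(1)
    if val >= val < 35:
        val = (22 > v) // 3
    else:
        c -= 1
    v += val
    if price != data:
        val = data
        data = v
    else:
        process(v)
    c = val % 2
    return data

v = process(val)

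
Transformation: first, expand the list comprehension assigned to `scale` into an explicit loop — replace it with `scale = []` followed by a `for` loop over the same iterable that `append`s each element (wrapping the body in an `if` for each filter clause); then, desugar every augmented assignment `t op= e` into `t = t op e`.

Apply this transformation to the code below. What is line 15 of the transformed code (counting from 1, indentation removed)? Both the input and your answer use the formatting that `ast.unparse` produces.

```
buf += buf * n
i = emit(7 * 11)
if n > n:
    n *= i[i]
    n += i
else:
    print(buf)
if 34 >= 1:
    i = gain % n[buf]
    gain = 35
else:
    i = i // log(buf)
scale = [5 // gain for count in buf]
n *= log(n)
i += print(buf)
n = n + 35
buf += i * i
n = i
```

Transformed code:
buf = buf + buf * n
i = emit(7 * 11)
if n > n:
    n = n * i[i]
    n = n + i
else:
    print(buf)
if 34 >= 1:
    i = gain % n[buf]
    gain = 35
else:
    i = i // log(buf)
scale = []
for count in buf:
    scale.append(5 // gain)
n = n * log(n)
i = i + print(buf)
n = n + 35
buf = buf + i * i
n = i

scale.append(5 // gain)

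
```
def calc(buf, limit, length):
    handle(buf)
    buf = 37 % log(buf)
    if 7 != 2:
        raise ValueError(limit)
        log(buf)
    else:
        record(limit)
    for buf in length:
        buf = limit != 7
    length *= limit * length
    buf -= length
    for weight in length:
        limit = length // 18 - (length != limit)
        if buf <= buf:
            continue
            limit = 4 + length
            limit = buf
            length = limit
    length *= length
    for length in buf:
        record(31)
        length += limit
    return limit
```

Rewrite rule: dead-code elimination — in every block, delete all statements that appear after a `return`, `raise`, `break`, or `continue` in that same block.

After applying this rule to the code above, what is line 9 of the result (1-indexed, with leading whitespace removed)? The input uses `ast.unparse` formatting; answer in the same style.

buf = limit != 7

Transformed code:
def calc(buf, limit, length):
    handle(buf)
    buf = 37 % log(buf)
    if 7 != 2:
        raise ValueError(limit)
    else:
        record(limit)
    for buf in length:
        buf = limit != 7
    length *= limit * length
    buf -= length
    for weight in length:
        limit = length // 18 - (length != limit)
        if buf <= buf:
            continue
    length *= length
    for length in buf:
        record(31)
        length += limit
    return limit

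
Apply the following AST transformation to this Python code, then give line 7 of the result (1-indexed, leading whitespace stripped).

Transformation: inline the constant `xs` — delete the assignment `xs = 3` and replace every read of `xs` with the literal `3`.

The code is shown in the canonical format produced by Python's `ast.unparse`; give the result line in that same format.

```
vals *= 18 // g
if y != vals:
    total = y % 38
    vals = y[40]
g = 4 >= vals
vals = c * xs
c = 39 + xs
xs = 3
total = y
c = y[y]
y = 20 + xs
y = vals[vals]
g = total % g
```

Transformed code:
vals *= 18 // g
if y != vals:
    total = y % 38
    vals = y[40]
g = 4 >= vals
vals = c * 3
c = 39 + 3
total = y
c = y[y]
y = 20 + 3
y = vals[vals]
g = total % g

c = 39 + 3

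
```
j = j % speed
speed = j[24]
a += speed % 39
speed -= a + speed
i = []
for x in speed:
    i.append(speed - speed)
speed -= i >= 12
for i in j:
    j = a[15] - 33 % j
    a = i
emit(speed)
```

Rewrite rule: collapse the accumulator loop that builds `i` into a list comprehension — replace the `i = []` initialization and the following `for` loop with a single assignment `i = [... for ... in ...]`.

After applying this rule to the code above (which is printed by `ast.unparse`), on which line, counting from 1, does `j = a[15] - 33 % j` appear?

8

Transformed code:
j = j % speed
speed = j[24]
a += speed % 39
speed -= a + speed
i = [speed - speed for x in speed]
speed -= i >= 12
for i in j:
    j = a[15] - 33 % j
    a = i
emit(speed)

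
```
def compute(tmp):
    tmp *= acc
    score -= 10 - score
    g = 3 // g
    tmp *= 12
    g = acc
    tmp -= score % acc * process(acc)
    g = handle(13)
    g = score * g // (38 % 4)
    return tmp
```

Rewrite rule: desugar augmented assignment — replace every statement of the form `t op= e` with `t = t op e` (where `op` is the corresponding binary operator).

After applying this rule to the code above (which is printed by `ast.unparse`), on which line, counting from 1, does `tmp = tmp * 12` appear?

5

Transformed code:
def compute(tmp):
    tmp = tmp * acc
    score = score - (10 - score)
    g = 3 // g
    tmp = tmp * 12
    g = acc
    tmp = tmp - score % acc * process(acc)
    g = handle(13)
    g = score * g // (38 % 4)
    return tmp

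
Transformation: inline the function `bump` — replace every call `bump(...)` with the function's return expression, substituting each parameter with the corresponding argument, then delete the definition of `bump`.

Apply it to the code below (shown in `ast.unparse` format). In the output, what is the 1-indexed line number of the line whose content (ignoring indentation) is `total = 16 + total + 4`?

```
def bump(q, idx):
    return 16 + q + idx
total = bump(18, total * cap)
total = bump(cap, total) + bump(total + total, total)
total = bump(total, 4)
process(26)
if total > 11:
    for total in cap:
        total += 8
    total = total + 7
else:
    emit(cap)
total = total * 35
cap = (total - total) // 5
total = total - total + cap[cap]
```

Transformed code:
total = 16 + 18 + total * cap
total = 16 + cap + total + (16 + (total + total) + total)
total = 16 + total + 4
process(26)
if total > 11:
    for total in cap:
        total += 8
    total = total + 7
else:
    emit(cap)
total = total * 35
cap = (total - total) // 5
total = total - total + cap[cap]

3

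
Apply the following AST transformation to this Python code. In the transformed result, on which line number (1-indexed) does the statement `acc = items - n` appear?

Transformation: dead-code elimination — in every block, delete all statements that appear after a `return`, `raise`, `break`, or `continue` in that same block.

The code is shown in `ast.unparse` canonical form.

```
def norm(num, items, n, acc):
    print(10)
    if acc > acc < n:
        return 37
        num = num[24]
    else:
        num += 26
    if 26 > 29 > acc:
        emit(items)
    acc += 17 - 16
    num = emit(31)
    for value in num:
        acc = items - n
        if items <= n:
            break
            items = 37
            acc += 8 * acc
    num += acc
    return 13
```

12

Transformed code:
def norm(num, items, n, acc):
    print(10)
    if acc > acc < n:
        return 37
    else:
        num += 26
    if 26 > 29 > acc:
        emit(items)
    acc += 17 - 16
    num = emit(31)
    for value in num:
        acc = items - n
        if items <= n:
            break
    num += acc
    return 13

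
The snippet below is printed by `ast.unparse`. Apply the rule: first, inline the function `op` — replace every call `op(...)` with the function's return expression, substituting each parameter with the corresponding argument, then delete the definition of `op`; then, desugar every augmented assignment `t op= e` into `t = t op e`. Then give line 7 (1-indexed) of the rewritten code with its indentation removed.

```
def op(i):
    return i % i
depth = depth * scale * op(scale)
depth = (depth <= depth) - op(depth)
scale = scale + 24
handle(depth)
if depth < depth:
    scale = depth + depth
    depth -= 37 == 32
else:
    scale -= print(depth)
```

Transformed code:
depth = depth * scale * (scale % scale)
depth = (depth <= depth) - depth % depth
scale = scale + 24
handle(depth)
if depth < depth:
    scale = depth + depth
    depth = depth - (37 == 32)
else:
    scale = scale - print(depth)

depth = depth - (37 == 32)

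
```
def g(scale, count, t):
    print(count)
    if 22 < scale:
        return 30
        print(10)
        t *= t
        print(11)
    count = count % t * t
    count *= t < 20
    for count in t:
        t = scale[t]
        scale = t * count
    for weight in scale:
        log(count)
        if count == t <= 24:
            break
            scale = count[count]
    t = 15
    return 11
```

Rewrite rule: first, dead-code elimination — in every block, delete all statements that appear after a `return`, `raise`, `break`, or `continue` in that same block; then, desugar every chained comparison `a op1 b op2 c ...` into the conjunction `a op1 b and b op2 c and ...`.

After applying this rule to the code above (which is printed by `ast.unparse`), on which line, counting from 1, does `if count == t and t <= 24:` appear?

Transformed code:
def g(scale, count, t):
    print(count)
    if 22 < scale:
        return 30
    count = count % t * t
    count *= t < 20
    for count in t:
        t = scale[t]
        scale = t * count
    for weight in scale:
        log(count)
        if count == t and t <= 24:
            break
    t = 15
    return 11

12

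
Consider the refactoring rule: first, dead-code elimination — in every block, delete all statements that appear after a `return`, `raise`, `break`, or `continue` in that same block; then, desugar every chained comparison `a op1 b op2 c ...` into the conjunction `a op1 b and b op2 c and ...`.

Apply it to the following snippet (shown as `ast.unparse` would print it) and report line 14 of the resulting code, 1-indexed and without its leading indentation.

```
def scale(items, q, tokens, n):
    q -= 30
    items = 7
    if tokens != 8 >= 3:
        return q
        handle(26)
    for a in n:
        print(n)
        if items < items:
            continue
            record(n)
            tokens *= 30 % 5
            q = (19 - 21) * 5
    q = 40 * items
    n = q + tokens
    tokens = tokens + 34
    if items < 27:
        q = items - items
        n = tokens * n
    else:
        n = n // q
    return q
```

q = items - items

Transformed code:
def scale(items, q, tokens, n):
    q -= 30
    items = 7
    if tokens != 8 and 8 >= 3:
        return q
    for a in n:
        print(n)
        if items < items:
            continue
    q = 40 * items
    n = q + tokens
    tokens = tokens + 34
    if items < 27:
        q = items - items
        n = tokens * n
    else:
        n = n // q
    return q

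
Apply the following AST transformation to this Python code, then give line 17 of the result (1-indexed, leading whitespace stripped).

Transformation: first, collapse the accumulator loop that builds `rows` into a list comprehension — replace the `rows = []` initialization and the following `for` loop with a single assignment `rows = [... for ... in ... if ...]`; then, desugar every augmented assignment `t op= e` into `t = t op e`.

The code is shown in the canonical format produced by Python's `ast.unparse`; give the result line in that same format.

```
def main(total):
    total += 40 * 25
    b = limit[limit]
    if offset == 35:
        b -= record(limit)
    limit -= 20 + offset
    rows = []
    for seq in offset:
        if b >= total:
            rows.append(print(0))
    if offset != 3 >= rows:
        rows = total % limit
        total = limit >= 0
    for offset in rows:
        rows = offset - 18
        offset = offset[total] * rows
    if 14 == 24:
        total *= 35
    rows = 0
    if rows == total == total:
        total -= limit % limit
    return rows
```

if rows == total == total:

Transformed code:
def main(total):
    total = total + 40 * 25
    b = limit[limit]
    if offset == 35:
        b = b - record(limit)
    limit = limit - (20 + offset)
    rows = [print(0) for seq in offset if b >= total]
    if offset != 3 >= rows:
        rows = total % limit
        total = limit >= 0
    for offset in rows:
        rows = offset - 18
        offset = offset[total] * rows
    if 14 == 24:
        total = total * 35
    rows = 0
    if rows == total == total:
        total = total - limit % limit
    return rows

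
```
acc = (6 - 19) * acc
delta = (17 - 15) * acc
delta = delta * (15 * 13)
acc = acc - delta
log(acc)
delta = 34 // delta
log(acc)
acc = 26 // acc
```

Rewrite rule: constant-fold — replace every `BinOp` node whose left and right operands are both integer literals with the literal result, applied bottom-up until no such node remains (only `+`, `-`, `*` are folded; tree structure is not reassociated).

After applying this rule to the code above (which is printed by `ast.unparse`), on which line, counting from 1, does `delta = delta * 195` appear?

3

Transformed code:
acc = -13 * acc
delta = 2 * acc
delta = delta * 195
acc = acc - delta
log(acc)
delta = 34 // delta
log(acc)
acc = 26 // acc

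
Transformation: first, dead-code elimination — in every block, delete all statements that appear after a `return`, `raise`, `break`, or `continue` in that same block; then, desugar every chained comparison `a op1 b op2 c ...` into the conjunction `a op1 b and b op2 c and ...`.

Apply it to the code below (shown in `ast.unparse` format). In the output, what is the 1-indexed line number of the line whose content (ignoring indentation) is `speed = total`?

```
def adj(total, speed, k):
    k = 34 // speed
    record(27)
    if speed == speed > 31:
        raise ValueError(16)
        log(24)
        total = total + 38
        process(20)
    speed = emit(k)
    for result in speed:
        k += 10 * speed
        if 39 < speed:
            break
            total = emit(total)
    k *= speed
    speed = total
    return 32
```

Transformed code:
def adj(total, speed, k):
    k = 34 // speed
    record(27)
    if speed == speed and speed > 31:
        raise ValueError(16)
    speed = emit(k)
    for result in speed:
        k += 10 * speed
        if 39 < speed:
            break
    k *= speed
    speed = total
    return 32

12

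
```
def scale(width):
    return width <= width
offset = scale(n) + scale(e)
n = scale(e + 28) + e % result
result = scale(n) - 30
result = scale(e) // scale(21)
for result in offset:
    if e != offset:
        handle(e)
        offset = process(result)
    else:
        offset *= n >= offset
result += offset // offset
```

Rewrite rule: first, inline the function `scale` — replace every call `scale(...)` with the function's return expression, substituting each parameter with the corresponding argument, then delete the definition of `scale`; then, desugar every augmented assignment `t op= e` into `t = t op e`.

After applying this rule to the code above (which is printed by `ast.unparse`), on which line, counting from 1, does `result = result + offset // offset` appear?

11

Transformed code:
offset = (n <= n) + (e <= e)
n = (e + 28 <= e + 28) + e % result
result = (n <= n) - 30
result = (e <= e) // (21 <= 21)
for result in offset:
    if e != offset:
        handle(e)
        offset = process(result)
    else:
        offset = offset * (n >= offset)
result = result + offset // offset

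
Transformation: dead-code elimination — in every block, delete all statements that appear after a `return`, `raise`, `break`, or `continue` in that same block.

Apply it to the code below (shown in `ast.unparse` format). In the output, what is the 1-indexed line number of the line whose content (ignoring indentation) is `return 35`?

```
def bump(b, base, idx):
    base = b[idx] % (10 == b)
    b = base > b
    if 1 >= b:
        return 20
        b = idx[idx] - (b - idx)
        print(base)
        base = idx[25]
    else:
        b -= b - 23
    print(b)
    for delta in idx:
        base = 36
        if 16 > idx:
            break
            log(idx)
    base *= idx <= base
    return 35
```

14

Transformed code:
def bump(b, base, idx):
    base = b[idx] % (10 == b)
    b = base > b
    if 1 >= b:
        return 20
    else:
        b -= b - 23
    print(b)
    for delta in idx:
        base = 36
        if 16 > idx:
            break
    base *= idx <= base
    return 35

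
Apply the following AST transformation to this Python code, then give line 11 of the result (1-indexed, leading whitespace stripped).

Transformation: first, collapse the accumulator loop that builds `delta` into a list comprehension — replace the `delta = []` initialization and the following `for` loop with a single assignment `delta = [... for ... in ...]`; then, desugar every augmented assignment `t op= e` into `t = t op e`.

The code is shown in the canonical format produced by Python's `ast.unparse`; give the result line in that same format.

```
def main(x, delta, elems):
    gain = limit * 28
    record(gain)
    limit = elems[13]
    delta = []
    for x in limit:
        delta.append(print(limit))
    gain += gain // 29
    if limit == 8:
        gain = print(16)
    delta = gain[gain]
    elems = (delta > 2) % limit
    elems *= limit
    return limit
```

Transformed code:
def main(x, delta, elems):
    gain = limit * 28
    record(gain)
    limit = elems[13]
    delta = [print(limit) for x in limit]
    gain = gain + gain // 29
    if limit == 8:
        gain = print(16)
    delta = gain[gain]
    elems = (delta > 2) % limit
    elems = elems * limit
    return limit

elems = elems * limit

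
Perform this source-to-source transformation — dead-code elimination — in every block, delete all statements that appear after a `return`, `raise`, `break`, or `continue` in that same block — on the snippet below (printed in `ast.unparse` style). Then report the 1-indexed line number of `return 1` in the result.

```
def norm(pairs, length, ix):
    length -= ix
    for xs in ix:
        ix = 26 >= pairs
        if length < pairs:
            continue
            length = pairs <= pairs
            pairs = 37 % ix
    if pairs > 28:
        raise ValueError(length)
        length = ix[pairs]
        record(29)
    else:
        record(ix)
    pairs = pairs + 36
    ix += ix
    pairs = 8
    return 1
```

Transformed code:
def norm(pairs, length, ix):
    length -= ix
    for xs in ix:
        ix = 26 >= pairs
        if length < pairs:
            continue
    if pairs > 28:
        raise ValueError(length)
    else:
        record(ix)
    pairs = pairs + 36
    ix += ix
    pairs = 8
    return 1

14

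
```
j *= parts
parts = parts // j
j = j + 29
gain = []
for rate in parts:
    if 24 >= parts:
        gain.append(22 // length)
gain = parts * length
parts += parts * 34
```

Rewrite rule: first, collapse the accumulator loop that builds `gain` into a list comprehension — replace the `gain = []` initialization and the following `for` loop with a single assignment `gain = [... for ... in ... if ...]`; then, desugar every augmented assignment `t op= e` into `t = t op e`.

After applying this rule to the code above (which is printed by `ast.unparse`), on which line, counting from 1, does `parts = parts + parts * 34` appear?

Transformed code:
j = j * parts
parts = parts // j
j = j + 29
gain = [22 // length for rate in parts if 24 >= parts]
gain = parts * length
parts = parts + parts * 34

6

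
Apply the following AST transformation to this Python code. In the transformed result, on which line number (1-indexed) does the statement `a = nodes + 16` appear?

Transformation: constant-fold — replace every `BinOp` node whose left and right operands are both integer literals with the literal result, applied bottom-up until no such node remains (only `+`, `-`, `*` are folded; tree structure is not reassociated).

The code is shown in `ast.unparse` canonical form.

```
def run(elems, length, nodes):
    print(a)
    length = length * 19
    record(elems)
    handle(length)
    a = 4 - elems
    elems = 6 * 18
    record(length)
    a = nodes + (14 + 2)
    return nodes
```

9

Transformed code:
def run(elems, length, nodes):
    print(a)
    length = length * 19
    record(elems)
    handle(length)
    a = 4 - elems
    elems = 108
    record(length)
    a = nodes + 16
    return nodes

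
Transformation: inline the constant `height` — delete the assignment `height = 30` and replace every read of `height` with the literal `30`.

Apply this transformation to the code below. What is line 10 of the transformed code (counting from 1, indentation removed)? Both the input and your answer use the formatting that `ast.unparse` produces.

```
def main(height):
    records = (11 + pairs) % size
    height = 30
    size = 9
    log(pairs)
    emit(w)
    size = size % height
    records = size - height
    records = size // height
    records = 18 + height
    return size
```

Transformed code:
def main(height):
    records = (11 + pairs) % size
    size = 9
    log(pairs)
    emit(w)
    size = size % 30
    records = size - 30
    records = size // 30
    records = 18 + 30
    return size

return size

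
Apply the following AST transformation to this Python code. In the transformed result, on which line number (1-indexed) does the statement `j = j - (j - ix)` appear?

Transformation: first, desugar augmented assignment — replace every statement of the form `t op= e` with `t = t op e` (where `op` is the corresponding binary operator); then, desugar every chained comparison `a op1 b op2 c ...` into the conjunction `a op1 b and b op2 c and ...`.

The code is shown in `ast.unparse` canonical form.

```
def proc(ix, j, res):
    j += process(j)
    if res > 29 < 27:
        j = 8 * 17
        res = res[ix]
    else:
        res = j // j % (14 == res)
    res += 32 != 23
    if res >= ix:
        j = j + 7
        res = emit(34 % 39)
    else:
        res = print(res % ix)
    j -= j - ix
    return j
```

14

Transformed code:
def proc(ix, j, res):
    j = j + process(j)
    if res > 29 and 29 < 27:
        j = 8 * 17
        res = res[ix]
    else:
        res = j // j % (14 == res)
    res = res + (32 != 23)
    if res >= ix:
        j = j + 7
        res = emit(34 % 39)
    else:
        res = print(res % ix)
    j = j - (j - ix)
    return j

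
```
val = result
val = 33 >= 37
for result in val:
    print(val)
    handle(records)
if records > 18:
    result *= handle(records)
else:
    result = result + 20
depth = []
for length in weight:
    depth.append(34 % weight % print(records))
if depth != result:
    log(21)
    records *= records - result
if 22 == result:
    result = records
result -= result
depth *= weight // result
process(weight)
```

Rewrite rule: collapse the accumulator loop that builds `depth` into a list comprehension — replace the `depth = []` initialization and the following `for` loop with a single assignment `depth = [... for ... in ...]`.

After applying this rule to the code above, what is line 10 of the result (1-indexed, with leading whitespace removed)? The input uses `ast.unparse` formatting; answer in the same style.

depth = [34 % weight % print(records) for length in weight]

Transformed code:
val = result
val = 33 >= 37
for result in val:
    print(val)
    handle(records)
if records > 18:
    result *= handle(records)
else:
    result = result + 20
depth = [34 % weight % print(records) for length in weight]
if depth != result:
    log(21)
    records *= records - result
if 22 == result:
    result = records
result -= result
depth *= weight // result
process(weight)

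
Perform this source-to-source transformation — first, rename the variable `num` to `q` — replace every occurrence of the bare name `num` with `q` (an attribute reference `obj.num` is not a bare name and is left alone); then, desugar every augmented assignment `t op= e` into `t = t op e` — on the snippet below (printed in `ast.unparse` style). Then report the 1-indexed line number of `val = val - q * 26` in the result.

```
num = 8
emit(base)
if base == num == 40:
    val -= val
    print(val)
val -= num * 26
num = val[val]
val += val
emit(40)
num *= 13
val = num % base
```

6

Transformed code:
q = 8
emit(base)
if base == q == 40:
    val = val - val
    print(val)
val = val - q * 26
q = val[val]
val = val + val
emit(40)
q = q * 13
val = q % base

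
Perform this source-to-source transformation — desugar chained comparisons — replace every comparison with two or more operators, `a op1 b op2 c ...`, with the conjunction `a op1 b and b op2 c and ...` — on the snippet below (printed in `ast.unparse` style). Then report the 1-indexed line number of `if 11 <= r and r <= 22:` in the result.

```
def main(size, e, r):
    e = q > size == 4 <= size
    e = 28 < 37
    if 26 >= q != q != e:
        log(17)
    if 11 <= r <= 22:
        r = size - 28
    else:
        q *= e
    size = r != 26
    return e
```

6

Transformed code:
def main(size, e, r):
    e = q > size and size == 4 and (4 <= size)
    e = 28 < 37
    if 26 >= q and q != q and (q != e):
        log(17)
    if 11 <= r and r <= 22:
        r = size - 28
    else:
        q *= e
    size = r != 26
    return e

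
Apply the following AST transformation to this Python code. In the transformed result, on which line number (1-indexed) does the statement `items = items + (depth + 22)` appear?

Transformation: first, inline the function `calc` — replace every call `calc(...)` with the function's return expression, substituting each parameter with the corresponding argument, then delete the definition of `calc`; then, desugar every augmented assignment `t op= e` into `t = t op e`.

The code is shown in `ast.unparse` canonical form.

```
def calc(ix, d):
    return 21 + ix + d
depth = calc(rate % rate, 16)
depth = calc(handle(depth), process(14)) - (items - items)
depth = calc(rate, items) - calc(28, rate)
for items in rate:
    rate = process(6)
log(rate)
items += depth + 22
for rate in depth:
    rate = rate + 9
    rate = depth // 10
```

Transformed code:
depth = 21 + rate % rate + 16
depth = 21 + handle(depth) + process(14) - (items - items)
depth = 21 + rate + items - (21 + 28 + rate)
for items in rate:
    rate = process(6)
log(rate)
items = items + (depth + 22)
for rate in depth:
    rate = rate + 9
    rate = depth // 10

7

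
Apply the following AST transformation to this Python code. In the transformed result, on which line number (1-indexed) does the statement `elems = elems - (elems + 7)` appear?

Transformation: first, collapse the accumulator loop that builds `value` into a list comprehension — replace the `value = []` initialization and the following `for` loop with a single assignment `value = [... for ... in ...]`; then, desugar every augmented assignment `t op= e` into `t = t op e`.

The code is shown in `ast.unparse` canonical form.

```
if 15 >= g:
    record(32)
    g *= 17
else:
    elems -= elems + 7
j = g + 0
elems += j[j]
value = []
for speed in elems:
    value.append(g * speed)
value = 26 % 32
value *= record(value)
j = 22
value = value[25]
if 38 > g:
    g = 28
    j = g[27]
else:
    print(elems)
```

5

Transformed code:
if 15 >= g:
    record(32)
    g = g * 17
else:
    elems = elems - (elems + 7)
j = g + 0
elems = elems + j[j]
value = [g * speed for speed in elems]
value = 26 % 32
value = value * record(value)
j = 22
value = value[25]
if 38 > g:
    g = 28
    j = g[27]
else:
    print(elems)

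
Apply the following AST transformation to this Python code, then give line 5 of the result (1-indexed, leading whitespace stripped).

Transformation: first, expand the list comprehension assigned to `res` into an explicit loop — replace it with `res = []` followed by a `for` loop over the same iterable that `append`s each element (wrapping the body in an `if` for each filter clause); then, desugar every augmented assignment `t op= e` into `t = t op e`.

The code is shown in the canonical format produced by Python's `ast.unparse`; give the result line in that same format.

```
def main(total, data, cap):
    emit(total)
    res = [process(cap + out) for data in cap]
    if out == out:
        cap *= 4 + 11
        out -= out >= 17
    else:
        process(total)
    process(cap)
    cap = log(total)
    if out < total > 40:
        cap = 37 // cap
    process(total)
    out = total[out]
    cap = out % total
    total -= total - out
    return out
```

res.append(process(cap + out))

Transformed code:
def main(total, data, cap):
    emit(total)
    res = []
    for data in cap:
        res.append(process(cap + out))
    if out == out:
        cap = cap * (4 + 11)
        out = out - (out >= 17)
    else:
        process(total)
    process(cap)
    cap = log(total)
    if out < total > 40:
        cap = 37 // cap
    process(total)
    out = total[out]
    cap = out % total
    total = total - (total - out)
    return out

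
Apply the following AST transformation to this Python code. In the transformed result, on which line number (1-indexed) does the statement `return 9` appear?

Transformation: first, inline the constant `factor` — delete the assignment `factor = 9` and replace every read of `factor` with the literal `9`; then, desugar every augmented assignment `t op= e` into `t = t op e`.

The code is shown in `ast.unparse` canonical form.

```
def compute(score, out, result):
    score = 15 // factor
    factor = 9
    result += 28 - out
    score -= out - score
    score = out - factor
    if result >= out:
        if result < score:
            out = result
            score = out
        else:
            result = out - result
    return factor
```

Transformed code:
def compute(score, out, result):
    score = 15 // 9
    result = result + (28 - out)
    score = score - (out - score)
    score = out - 9
    if result >= out:
        if result < score:
            out = result
            score = out
        else:
            result = out - result
    return 9

12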